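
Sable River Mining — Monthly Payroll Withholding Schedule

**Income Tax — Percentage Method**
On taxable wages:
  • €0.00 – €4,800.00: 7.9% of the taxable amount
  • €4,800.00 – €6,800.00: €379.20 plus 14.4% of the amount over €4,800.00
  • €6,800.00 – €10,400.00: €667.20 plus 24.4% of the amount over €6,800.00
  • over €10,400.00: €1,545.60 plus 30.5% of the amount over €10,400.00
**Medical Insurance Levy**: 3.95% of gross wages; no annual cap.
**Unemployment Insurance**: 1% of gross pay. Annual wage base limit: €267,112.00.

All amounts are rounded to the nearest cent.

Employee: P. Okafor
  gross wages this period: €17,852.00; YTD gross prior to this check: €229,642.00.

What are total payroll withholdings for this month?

€4,702.13

Income Tax: taxable = €17,852.00
  €1,545.60 + 30.5% × (€17,852.00 − €10,400.00) = €1,545.60 + 30.5% × €7,452.00 = €3,818.46
Medical Insurance Levy: 3.95% × €17,852.00 = €705.15
Unemployment Insurance: 1% × €17,852.00 = €178.52
Total: €3,818.46 + €705.15 + €178.52 = €4,702.13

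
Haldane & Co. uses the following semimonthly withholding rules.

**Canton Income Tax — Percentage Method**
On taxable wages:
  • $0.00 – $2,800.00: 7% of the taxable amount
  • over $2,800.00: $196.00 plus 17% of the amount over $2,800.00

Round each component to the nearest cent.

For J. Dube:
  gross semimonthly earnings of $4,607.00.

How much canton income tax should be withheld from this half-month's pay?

$503.19

Canton Income Tax: taxable = $4,607.00
  $196.00 + 17% × ($4,607.00 − $2,800.00) = $196.00 + 17% × $1,807.00 = $503.19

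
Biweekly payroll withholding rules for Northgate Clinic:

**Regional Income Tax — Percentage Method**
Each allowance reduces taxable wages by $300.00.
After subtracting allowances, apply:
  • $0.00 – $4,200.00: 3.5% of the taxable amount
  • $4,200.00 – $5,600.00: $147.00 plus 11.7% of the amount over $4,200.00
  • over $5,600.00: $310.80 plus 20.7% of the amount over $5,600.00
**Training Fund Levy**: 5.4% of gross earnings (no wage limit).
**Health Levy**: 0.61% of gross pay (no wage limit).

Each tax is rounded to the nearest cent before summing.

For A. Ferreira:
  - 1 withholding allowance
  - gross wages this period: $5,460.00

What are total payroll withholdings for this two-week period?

Regional Income Tax: taxable = $5,460.00 − 1×$300.00 = $5,160.00
  $147.00 + 11.7% × ($5,160.00 − $4,200.00) = $147.00 + 11.7% × $960.00 = $259.32
Training Fund Levy: 5.4% × $5,460.00 = $294.84
Health Levy: 0.61% × $5,460.00 = $33.31
Total: $259.32 + $294.84 + $33.31 = $587.47

$587.47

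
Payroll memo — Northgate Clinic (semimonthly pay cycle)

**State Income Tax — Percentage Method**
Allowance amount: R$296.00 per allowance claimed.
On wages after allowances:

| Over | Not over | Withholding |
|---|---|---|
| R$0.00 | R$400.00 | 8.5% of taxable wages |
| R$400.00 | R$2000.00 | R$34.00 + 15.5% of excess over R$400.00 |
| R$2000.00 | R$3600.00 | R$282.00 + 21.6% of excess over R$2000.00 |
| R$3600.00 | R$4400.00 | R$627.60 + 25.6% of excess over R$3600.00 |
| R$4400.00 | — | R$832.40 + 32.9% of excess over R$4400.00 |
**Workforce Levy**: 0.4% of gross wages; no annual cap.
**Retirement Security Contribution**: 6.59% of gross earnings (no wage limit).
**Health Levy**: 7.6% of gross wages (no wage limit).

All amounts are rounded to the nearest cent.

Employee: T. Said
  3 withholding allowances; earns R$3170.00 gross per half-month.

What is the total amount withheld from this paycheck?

R$805.41

State Income Tax: taxable = R$3170.00 − 3×R$296.00 = R$2282.00
  R$282.00 + 21.6% × (R$2282.00 − R$2000.00) = R$282.00 + 21.6% × R$282.00 = R$342.91
Workforce Levy: 0.4% × R$3170.00 = R$12.68
Retirement Security Contribution: 6.59% × R$3170.00 = R$208.90
Health Levy: 7.6% × R$3170.00 = R$240.92
Total: R$342.91 + R$12.68 + R$208.90 + R$240.92 = R$805.41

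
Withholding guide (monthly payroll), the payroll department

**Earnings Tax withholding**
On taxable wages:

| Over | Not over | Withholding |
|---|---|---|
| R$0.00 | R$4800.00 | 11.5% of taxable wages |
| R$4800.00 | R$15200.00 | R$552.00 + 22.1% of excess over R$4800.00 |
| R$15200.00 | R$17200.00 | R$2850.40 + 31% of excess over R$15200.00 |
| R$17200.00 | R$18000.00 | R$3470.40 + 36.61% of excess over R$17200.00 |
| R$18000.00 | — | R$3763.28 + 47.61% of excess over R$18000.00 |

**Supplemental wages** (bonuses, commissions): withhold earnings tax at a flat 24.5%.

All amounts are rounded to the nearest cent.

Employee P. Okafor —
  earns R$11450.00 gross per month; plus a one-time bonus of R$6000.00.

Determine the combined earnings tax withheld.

Earnings Tax: taxable = R$11450.00
  R$552.00 + 22.1% × (R$11450.00 − R$4800.00) = R$552.00 + 22.1% × R$6650.00 = R$2021.65
Supplemental (24.5% flat on bonus): 24.5% × R$6000.00 = R$1470.00
Total earnings tax: R$2021.65 + R$1470.00 = R$3491.65

R$3491.65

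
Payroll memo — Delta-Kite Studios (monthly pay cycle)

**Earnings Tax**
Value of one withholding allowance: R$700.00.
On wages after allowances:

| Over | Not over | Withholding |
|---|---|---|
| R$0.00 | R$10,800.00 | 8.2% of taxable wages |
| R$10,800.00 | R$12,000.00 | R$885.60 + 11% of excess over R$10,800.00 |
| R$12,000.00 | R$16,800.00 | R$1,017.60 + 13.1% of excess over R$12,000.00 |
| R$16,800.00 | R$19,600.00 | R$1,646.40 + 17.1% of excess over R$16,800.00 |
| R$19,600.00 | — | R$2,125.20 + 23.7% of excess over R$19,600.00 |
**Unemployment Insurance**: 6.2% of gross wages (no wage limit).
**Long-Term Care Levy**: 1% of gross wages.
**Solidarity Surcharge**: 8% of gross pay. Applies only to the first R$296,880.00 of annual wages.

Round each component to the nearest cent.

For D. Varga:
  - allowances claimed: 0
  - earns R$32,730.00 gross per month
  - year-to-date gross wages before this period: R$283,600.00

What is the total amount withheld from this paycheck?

Earnings Tax: taxable = R$32,730.00
  R$2,125.20 + 23.7% × (R$32,730.00 − R$19,600.00) = R$2,125.20 + 23.7% × R$13,130.00 = R$5,237.01
Unemployment Insurance: 6.2% × R$32,730.00 = R$2,029.26
Long-Term Care Levy: 1% × R$32,730.00 = R$327.30
Solidarity Surcharge: cap R$296,880.00 − YTD R$283,600.00 = R$13,280.00 subject; 8% × R$13,280.00 = R$1,062.40
Total: R$5,237.01 + R$2,029.26 + R$327.30 + R$1,062.40 = R$8,655.97

R$8,655.97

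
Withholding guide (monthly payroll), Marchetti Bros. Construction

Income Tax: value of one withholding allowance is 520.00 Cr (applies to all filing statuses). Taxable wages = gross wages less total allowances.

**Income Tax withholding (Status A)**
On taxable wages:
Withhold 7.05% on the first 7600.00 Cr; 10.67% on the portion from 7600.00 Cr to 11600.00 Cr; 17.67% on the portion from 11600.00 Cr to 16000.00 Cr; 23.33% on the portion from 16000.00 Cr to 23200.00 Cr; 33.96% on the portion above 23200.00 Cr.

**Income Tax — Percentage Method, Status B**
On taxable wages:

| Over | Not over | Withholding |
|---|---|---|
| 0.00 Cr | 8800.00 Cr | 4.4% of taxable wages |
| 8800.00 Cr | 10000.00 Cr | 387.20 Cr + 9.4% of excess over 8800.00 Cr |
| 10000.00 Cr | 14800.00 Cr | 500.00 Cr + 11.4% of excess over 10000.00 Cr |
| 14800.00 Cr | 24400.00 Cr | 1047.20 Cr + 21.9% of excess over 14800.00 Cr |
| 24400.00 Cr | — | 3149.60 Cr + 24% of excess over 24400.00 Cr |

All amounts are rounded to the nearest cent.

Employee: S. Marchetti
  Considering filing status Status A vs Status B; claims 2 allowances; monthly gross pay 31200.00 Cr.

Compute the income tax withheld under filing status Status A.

Income Tax (Status A): taxable = 31200.00 Cr − 2×520.00 Cr = 30160.00 Cr
  3419.84 Cr + 33.96% × (30160.00 Cr − 23200.00 Cr) = 3419.84 Cr + 33.96% × 6960.00 Cr = 5783.46 Cr

5783.46 Cr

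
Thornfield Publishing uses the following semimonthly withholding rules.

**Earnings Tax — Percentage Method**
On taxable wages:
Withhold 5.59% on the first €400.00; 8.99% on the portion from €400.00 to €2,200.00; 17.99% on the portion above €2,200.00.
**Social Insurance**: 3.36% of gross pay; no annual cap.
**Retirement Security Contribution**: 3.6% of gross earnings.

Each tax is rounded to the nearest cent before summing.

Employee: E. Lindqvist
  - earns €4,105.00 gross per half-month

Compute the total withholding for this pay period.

€812.60

Earnings Tax: taxable = €4,105.00
  €184.18 + 17.99% × (€4,105.00 − €2,200.00) = €184.18 + 17.99% × €1,905.00 = €526.89
Social Insurance: 3.36% × €4,105.00 = €137.93
Retirement Security Contribution: 3.6% × €4,105.00 = €147.78
Total: €526.89 + €137.93 + €147.78 = €812.60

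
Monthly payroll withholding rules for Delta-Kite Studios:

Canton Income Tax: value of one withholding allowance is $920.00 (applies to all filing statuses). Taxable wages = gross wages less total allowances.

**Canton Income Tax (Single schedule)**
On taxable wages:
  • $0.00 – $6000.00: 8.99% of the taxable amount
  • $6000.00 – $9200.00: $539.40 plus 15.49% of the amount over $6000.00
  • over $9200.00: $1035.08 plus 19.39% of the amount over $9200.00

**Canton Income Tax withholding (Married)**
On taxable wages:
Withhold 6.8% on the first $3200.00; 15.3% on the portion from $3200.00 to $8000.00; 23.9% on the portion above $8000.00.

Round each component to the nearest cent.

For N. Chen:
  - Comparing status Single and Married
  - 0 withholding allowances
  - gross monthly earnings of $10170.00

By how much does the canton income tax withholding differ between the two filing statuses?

Canton Income Tax (Single): taxable = $10170.00
  $1035.08 + 19.39% × ($10170.00 − $9200.00) = $1035.08 + 19.39% × $970.00 = $1223.16
Canton Income Tax (Married): taxable = $10170.00
  $952.00 + 23.9% × ($10170.00 − $8000.00) = $952.00 + 23.9% × $2170.00 = $1470.63
Difference: |$1223.16 − $1470.63| = $247.47 (higher under Married)

$247.47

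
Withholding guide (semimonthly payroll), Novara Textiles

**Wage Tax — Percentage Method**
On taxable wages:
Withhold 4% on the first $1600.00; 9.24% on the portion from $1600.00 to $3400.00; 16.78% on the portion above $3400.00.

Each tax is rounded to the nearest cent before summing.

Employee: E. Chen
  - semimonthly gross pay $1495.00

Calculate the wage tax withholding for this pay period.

Wage Tax: taxable = $1495.00
  4% × $1495.00 = $59.80

$59.80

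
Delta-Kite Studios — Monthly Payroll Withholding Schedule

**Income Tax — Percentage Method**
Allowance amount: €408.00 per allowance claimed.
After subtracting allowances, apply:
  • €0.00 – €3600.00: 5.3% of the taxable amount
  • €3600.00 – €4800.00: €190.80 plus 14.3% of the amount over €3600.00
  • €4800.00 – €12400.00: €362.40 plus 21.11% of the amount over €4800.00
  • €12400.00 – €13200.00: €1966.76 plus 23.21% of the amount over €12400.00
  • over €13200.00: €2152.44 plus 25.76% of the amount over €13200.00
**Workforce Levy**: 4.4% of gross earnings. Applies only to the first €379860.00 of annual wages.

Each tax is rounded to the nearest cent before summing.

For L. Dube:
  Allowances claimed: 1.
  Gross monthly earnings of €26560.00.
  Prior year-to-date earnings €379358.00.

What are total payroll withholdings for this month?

Income Tax: taxable = €26560.00 − 1×€408.00 = €26152.00
  €2152.44 + 25.76% × (€26152.00 − €13200.00) = €2152.44 + 25.76% × €12952.00 = €5488.88
Workforce Levy: cap €379860.00 − YTD €379358.00 = €502.00 subject; 4.4% × €502.00 = €22.09
Total: €5488.88 + €22.09 = €5510.97

€5510.97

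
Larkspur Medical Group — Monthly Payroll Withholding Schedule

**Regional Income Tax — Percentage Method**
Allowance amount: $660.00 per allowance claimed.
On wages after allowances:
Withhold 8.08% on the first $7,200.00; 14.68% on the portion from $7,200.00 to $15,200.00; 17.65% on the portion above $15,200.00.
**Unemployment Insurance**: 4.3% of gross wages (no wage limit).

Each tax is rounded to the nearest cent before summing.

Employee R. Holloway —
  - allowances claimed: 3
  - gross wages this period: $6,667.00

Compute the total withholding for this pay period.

Regional Income Tax: taxable = $6,667.00 − 3×$660.00 = $4,687.00
  8.08% × $4,687.00 = $378.71
Unemployment Insurance: 4.3% × $6,667.00 = $286.68
Total: $378.71 + $286.68 = $665.39

$665.39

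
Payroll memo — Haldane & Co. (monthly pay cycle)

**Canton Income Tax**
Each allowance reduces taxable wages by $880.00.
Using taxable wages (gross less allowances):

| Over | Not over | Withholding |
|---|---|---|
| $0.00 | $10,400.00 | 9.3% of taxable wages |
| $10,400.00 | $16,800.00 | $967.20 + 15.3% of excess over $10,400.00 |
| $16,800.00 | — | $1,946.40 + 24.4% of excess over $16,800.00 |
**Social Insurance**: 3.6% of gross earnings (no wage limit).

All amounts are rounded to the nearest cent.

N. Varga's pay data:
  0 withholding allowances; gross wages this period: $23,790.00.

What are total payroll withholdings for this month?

Canton Income Tax: taxable = $23,790.00
  $1,946.40 + 24.4% × ($23,790.00 − $16,800.00) = $1,946.40 + 24.4% × $6,990.00 = $3,651.96
Social Insurance: 3.6% × $23,790.00 = $856.44
Total: $3,651.96 + $856.44 = $4,508.40

$4,508.40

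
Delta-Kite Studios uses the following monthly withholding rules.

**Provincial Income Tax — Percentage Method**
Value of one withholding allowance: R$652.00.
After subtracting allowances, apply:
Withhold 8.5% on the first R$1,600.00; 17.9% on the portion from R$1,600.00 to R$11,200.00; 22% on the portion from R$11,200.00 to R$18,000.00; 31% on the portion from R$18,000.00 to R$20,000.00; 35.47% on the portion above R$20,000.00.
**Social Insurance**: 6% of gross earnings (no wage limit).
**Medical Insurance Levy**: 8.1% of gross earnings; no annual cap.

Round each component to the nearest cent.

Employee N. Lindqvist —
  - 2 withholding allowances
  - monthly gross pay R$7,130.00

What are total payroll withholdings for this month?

R$1,897.78

Provincial Income Tax: taxable = R$7,130.00 − 2×R$652.00 = R$5,826.00
  R$136.00 + 17.9% × (R$5,826.00 − R$1,600.00) = R$136.00 + 17.9% × R$4,226.00 = R$892.45
Social Insurance: 6% × R$7,130.00 = R$427.80
Medical Insurance Levy: 8.1% × R$7,130.00 = R$577.53
Total: R$892.45 + R$427.80 + R$577.53 = R$1,897.78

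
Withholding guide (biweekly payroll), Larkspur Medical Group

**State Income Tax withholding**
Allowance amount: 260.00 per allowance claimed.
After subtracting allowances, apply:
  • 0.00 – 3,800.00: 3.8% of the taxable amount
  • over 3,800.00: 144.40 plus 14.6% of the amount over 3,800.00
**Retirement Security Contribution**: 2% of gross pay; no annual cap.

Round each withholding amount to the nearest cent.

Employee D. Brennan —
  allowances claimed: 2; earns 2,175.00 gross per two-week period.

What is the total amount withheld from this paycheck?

State Income Tax: taxable = 2,175.00 − 2×260.00 = 1,655.00
  3.8% × 1,655.00 = 62.89
Retirement Security Contribution: 2% × 2,175.00 = 43.50
Total: 62.89 + 43.50 = 106.39

106.39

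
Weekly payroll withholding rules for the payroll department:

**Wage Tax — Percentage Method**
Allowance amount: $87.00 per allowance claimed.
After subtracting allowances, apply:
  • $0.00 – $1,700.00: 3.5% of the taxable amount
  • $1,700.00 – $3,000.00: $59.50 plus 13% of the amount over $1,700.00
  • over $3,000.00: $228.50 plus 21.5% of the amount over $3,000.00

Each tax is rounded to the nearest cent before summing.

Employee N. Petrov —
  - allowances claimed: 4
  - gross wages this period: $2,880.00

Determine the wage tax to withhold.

Wage Tax: taxable = $2,880.00 − 4×$87.00 = $2,532.00
  $59.50 + 13% × ($2,532.00 − $1,700.00) = $59.50 + 13% × $832.00 = $167.66

$167.66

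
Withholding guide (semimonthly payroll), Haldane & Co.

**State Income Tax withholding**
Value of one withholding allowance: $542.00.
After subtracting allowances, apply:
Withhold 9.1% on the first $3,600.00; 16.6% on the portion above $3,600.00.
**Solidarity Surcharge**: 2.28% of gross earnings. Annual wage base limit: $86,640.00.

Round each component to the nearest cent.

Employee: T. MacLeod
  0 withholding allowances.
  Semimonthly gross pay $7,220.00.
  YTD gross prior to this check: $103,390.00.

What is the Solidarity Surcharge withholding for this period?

$0.00

Solidarity Surcharge: YTD $103,390.00 ≥ cap $86,640.00 → $0.00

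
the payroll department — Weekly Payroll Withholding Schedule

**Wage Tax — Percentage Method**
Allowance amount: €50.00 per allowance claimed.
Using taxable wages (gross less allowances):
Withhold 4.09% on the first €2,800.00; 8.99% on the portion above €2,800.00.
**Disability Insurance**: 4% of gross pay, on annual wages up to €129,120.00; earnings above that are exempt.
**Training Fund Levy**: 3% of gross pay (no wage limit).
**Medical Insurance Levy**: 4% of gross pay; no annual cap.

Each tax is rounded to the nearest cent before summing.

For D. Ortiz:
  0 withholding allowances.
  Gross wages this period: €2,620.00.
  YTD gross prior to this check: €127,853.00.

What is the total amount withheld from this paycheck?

Wage Tax: taxable = €2,620.00
  4.09% × €2,620.00 = €107.16
Disability Insurance: cap €129,120.00 − YTD €127,853.00 = €1,267.00 subject; 4% × €1,267.00 = €50.68
Training Fund Levy: 3% × €2,620.00 = €78.60
Medical Insurance Levy: 4% × €2,620.00 = €104.80
Total: €107.16 + €50.68 + €78.60 + €104.80 = €341.24

€341.24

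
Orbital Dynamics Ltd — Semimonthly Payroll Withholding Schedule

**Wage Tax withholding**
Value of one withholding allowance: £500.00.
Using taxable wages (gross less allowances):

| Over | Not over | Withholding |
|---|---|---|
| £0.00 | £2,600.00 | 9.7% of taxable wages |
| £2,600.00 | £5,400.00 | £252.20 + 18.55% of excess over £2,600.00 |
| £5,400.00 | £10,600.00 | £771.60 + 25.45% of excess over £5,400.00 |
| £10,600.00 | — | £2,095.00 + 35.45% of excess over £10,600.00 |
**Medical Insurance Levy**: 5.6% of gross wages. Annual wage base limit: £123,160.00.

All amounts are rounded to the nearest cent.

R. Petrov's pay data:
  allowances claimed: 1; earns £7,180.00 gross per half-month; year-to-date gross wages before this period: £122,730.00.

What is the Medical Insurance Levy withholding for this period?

Medical Insurance Levy: cap £123,160.00 − YTD £122,730.00 = £430.00 subject; 5.6% × £430.00 = £24.08

£24.08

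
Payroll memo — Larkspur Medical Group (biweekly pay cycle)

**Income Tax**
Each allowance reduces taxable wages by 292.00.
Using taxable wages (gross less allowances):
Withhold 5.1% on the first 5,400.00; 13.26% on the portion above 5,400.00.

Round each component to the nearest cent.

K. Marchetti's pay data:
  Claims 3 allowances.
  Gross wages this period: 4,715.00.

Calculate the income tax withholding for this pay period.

195.79

Income Tax: taxable = 4,715.00 − 3×292.00 = 3,839.00
  5.1% × 3,839.00 = 195.79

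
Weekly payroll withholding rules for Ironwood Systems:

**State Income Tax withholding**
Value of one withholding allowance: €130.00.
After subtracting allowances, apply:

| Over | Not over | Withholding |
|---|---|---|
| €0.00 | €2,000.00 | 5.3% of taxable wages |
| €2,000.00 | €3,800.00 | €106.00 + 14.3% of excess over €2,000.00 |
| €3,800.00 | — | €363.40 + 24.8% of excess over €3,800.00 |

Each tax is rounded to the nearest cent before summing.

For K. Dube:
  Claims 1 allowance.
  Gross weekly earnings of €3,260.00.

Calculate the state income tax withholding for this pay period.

€267.59

State Income Tax: taxable = €3,260.00 − 1×€130.00 = €3,130.00
  €106.00 + 14.3% × (€3,130.00 − €2,000.00) = €106.00 + 14.3% × €1,130.00 = €267.59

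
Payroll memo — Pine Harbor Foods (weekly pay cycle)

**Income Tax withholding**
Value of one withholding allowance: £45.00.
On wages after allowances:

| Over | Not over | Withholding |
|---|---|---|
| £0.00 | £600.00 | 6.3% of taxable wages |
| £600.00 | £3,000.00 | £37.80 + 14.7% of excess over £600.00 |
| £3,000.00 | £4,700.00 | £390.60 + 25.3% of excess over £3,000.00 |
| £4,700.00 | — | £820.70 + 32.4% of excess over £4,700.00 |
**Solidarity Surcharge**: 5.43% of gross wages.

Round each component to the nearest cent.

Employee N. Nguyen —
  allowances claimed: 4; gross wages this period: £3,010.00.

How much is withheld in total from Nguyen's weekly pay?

£529.05

Income Tax: taxable = £3,010.00 − 4×£45.00 = £2,830.00
  £37.80 + 14.7% × (£2,830.00 − £600.00) = £37.80 + 14.7% × £2,230.00 = £365.61
Solidarity Surcharge: 5.43% × £3,010.00 = £163.44
Total: £365.61 + £163.44 = £529.05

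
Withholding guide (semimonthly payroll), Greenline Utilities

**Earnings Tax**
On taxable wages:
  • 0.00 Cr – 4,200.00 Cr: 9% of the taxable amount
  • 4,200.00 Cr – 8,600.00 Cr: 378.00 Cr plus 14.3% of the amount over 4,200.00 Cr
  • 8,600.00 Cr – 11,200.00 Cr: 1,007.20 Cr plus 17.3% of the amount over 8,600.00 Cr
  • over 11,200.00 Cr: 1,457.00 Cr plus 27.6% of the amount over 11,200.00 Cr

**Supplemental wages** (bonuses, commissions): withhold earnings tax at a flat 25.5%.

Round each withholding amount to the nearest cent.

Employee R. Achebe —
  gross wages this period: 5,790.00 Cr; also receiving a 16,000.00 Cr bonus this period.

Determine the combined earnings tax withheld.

4,685.37 Cr

Earnings Tax: taxable = 5,790.00 Cr
  378.00 Cr + 14.3% × (5,790.00 Cr − 4,200.00 Cr) = 378.00 Cr + 14.3% × 1,590.00 Cr = 605.37 Cr
Supplemental (25.5% flat on bonus): 25.5% × 16,000.00 Cr = 4,080.00 Cr
Total earnings tax: 605.37 Cr + 4,080.00 Cr = 4,685.37 Cr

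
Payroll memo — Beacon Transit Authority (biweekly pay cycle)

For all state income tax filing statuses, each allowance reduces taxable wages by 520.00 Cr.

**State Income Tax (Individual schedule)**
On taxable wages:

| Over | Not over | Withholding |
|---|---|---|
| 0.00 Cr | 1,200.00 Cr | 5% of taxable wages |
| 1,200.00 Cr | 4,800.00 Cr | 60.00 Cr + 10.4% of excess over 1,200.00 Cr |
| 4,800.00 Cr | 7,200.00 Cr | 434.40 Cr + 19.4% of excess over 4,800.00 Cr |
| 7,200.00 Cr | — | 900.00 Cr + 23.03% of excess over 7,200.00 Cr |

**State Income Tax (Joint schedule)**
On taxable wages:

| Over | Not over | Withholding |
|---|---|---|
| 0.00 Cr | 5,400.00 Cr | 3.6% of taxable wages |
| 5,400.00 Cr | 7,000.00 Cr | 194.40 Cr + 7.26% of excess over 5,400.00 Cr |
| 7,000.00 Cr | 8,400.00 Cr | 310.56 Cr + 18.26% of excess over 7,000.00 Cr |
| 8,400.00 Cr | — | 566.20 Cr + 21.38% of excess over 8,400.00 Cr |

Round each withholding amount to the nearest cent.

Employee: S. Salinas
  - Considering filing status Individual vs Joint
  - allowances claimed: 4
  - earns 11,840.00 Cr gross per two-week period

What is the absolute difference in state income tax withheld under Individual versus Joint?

State Income Tax (Individual): taxable = 11,840.00 Cr − 4×520.00 Cr = 9,760.00 Cr
  900.00 Cr + 23.03% × (9,760.00 Cr − 7,200.00 Cr) = 900.00 Cr + 23.03% × 2,560.00 Cr = 1,489.57 Cr
State Income Tax (Joint): taxable = 11,840.00 Cr − 4×520.00 Cr = 9,760.00 Cr
  566.20 Cr + 21.38% × (9,760.00 Cr − 8,400.00 Cr) = 566.20 Cr + 21.38% × 1,360.00 Cr = 856.97 Cr
Difference: |1,489.57 Cr − 856.97 Cr| = 632.60 Cr (higher under Individual)

632.60 Cr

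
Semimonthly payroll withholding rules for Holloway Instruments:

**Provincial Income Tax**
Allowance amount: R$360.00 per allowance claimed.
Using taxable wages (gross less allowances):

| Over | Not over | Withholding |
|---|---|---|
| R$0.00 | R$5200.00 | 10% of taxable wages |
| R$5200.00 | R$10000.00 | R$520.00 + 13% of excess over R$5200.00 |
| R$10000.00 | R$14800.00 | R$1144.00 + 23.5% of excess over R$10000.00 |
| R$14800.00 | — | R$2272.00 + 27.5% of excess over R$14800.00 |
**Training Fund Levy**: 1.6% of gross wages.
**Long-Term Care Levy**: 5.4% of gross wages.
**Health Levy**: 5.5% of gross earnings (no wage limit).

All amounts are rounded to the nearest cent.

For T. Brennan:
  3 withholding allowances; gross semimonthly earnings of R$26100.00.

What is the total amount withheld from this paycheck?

R$8345.00

Provincial Income Tax: taxable = R$26100.00 − 3×R$360.00 = R$25020.00
  R$2272.00 + 27.5% × (R$25020.00 − R$14800.00) = R$2272.00 + 27.5% × R$10220.00 = R$5082.50
Training Fund Levy: 1.6% × R$26100.00 = R$417.60
Long-Term Care Levy: 5.4% × R$26100.00 = R$1409.40
Health Levy: 5.5% × R$26100.00 = R$1435.50
Total: R$5082.50 + R$417.60 + R$1409.40 + R$1435.50 = R$8345.00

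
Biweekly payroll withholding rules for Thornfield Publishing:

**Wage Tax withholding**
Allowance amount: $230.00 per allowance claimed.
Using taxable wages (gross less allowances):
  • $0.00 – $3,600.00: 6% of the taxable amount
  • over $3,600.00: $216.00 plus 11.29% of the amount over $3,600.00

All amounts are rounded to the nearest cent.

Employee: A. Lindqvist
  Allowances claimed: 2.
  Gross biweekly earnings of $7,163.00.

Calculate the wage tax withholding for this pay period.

Wage Tax: taxable = $7,163.00 − 2×$230.00 = $6,703.00
  $216.00 + 11.29% × ($6,703.00 − $3,600.00) = $216.00 + 11.29% × $3,103.00 = $566.33

$566.33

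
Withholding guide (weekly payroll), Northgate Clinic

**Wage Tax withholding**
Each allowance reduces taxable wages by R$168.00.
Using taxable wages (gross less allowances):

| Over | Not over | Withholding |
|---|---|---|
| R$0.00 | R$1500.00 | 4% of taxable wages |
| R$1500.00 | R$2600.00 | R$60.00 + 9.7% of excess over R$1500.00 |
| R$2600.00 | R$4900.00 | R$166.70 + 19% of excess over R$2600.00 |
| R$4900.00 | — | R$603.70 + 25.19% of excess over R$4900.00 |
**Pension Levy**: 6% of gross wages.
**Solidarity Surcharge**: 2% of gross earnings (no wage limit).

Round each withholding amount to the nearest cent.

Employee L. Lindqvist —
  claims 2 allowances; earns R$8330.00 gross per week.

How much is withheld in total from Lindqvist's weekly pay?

R$2049.48

Wage Tax: taxable = R$8330.00 − 2×R$168.00 = R$7994.00
  R$603.70 + 25.19% × (R$7994.00 − R$4900.00) = R$603.70 + 25.19% × R$3094.00 = R$1383.08
Pension Levy: 6% × R$8330.00 = R$499.80
Solidarity Surcharge: 2% × R$8330.00 = R$166.60
Total: R$1383.08 + R$499.80 + R$166.60 = R$2049.48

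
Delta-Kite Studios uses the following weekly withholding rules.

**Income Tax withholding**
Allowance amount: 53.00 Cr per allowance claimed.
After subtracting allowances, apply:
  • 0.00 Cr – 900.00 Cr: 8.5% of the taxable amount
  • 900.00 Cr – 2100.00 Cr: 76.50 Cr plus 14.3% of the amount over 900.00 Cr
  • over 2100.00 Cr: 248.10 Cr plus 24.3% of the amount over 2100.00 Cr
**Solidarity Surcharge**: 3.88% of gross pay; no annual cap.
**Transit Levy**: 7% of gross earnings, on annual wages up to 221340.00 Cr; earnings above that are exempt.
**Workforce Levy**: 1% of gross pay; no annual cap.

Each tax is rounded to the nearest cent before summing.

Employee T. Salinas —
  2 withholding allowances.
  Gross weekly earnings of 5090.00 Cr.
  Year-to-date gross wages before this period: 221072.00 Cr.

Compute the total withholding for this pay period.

1216.06 Cr

Income Tax: taxable = 5090.00 Cr − 2×53.00 Cr = 4984.00 Cr
  248.10 Cr + 24.3% × (4984.00 Cr − 2100.00 Cr) = 248.10 Cr + 24.3% × 2884.00 Cr = 948.91 Cr
Solidarity Surcharge: 3.88% × 5090.00 Cr = 197.49 Cr
Transit Levy: cap 221340.00 Cr − YTD 221072.00 Cr = 268.00 Cr subject; 7% × 268.00 Cr = 18.76 Cr
Workforce Levy: 1% × 5090.00 Cr = 50.90 Cr
Total: 948.91 Cr + 197.49 Cr + 18.76 Cr + 50.90 Cr = 1216.06 Cr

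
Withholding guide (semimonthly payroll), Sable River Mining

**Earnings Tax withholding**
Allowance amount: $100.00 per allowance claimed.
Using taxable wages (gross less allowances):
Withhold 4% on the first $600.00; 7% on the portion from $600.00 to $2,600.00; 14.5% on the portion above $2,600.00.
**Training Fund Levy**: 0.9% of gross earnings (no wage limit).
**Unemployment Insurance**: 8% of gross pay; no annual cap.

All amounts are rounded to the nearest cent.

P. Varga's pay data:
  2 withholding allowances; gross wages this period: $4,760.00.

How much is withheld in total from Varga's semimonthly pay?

$871.84

Earnings Tax: taxable = $4,760.00 − 2×$100.00 = $4,560.00
  $164.00 + 14.5% × ($4,560.00 − $2,600.00) = $164.00 + 14.5% × $1,960.00 = $448.20
Training Fund Levy: 0.9% × $4,760.00 = $42.84
Unemployment Insurance: 8% × $4,760.00 = $380.80
Total: $448.20 + $42.84 + $380.80 = $871.84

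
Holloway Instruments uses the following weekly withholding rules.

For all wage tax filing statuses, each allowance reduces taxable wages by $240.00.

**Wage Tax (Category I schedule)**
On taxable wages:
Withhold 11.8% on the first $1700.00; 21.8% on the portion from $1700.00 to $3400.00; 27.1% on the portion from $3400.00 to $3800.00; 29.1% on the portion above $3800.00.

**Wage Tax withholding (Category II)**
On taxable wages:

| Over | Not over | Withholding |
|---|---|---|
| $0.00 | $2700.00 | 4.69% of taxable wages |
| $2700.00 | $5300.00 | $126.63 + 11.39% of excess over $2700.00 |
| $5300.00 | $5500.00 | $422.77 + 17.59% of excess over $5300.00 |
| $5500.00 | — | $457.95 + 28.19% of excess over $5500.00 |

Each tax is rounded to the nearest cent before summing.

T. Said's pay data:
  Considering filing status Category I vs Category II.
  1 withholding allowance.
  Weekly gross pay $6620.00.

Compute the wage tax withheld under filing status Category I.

$1430.38

Wage Tax (Category I): taxable = $6620.00 − 1×$240.00 = $6380.00
  $679.60 + 29.1% × ($6380.00 − $3800.00) = $679.60 + 29.1% × $2580.00 = $1430.38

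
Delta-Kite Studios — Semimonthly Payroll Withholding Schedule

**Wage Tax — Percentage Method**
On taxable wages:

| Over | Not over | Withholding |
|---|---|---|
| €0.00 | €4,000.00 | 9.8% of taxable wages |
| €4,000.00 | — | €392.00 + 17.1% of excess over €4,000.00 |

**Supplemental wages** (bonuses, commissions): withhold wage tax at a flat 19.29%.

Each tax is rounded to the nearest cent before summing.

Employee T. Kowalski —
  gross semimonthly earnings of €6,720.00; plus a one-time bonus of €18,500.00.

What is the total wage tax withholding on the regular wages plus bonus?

€4,425.77

Wage Tax: taxable = €6,720.00
  €392.00 + 17.1% × (€6,720.00 − €4,000.00) = €392.00 + 17.1% × €2,720.00 = €857.12
Supplemental (19.29% flat on bonus): 19.29% × €18,500.00 = €3,568.65
Total wage tax: €857.12 + €3,568.65 = €4,425.77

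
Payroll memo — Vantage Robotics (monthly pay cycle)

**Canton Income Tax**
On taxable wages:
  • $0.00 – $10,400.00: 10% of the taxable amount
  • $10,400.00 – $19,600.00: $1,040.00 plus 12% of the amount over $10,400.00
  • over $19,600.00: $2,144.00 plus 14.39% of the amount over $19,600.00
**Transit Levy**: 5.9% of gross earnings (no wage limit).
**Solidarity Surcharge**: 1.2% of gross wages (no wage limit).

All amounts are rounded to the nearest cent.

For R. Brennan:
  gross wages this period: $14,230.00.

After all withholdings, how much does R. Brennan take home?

Canton Income Tax: taxable = $14,230.00
  $1,040.00 + 12% × ($14,230.00 − $10,400.00) = $1,040.00 + 12% × $3,830.00 = $1,499.60
Transit Levy: 5.9% × $14,230.00 = $839.57
Solidarity Surcharge: 1.2% × $14,230.00 = $170.76
Total withheld: $1,499.60 + $839.57 + $170.76 = $2,509.93
Net pay: $14,230.00 − $2,509.93 = $11,720.07

$11,720.07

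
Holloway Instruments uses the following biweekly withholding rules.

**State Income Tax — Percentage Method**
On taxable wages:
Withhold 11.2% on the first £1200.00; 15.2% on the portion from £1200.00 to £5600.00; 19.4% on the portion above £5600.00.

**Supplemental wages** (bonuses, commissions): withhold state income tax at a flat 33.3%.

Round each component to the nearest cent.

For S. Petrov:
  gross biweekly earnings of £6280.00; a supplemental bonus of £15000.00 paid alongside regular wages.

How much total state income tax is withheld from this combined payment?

State Income Tax: taxable = £6280.00
  £803.20 + 19.4% × (£6280.00 − £5600.00) = £803.20 + 19.4% × £680.00 = £935.12
Supplemental (33.3% flat on bonus): 33.3% × £15000.00 = £4995.00
Total state income tax: £935.12 + £4995.00 = £5930.12

£5930.12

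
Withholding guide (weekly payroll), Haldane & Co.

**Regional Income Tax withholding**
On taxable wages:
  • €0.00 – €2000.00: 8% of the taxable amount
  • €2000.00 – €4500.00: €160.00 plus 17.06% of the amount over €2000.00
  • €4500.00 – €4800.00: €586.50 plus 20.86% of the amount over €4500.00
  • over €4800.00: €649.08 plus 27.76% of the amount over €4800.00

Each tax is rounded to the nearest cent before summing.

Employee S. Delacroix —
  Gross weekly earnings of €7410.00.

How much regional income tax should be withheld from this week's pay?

€1373.62

Regional Income Tax: taxable = €7410.00
  €649.08 + 27.76% × (€7410.00 − €4800.00) = €649.08 + 27.76% × €2610.00 = €1373.62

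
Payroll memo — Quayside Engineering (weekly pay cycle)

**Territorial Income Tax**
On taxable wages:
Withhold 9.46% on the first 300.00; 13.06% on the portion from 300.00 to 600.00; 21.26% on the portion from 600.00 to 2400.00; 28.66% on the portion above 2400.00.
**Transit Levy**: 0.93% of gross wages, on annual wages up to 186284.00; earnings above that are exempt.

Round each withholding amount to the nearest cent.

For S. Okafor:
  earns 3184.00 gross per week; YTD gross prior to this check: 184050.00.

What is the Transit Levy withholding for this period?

20.78

Transit Levy: cap 186284.00 − YTD 184050.00 = 2234.00 subject; 0.93% × 2234.00 = 20.78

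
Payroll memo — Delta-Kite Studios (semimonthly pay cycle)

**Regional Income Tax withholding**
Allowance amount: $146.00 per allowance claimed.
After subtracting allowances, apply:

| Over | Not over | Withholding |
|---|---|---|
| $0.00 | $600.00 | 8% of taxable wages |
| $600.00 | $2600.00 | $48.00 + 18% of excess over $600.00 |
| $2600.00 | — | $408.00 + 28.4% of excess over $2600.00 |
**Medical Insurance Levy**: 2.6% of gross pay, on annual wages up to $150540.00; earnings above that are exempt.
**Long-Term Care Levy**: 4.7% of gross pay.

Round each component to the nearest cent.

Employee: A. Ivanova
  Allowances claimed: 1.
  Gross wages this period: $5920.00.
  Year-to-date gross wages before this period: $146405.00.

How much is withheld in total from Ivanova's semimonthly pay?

$1695.17

Regional Income Tax: taxable = $5920.00 − 1×$146.00 = $5774.00
  $408.00 + 28.4% × ($5774.00 − $2600.00) = $408.00 + 28.4% × $3174.00 = $1309.42
Medical Insurance Levy: cap $150540.00 − YTD $146405.00 = $4135.00 subject; 2.6% × $4135.00 = $107.51
Long-Term Care Levy: 4.7% × $5920.00 = $278.24
Total: $1309.42 + $107.51 + $278.24 = $1695.17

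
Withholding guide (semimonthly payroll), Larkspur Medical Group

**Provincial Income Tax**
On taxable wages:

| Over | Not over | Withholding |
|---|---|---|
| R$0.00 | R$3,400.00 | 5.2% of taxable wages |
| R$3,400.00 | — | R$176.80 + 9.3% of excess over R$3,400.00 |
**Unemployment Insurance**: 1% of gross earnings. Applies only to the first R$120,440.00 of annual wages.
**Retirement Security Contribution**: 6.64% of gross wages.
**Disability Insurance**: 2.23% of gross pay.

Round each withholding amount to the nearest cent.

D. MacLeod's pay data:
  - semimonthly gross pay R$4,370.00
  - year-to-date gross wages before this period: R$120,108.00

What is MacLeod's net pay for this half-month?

R$3,712.05

Provincial Income Tax: taxable = R$4,370.00
  R$176.80 + 9.3% × (R$4,370.00 − R$3,400.00) = R$176.80 + 9.3% × R$970.00 = R$267.01
Unemployment Insurance: cap R$120,440.00 − YTD R$120,108.00 = R$332.00 subject; 1% × R$332.00 = R$3.32
Retirement Security Contribution: 6.64% × R$4,370.00 = R$290.17
Disability Insurance: 2.23% × R$4,370.00 = R$97.45
Total withheld: R$267.01 + R$3.32 + R$290.17 + R$97.45 = R$657.95
Net pay: R$4,370.00 − R$657.95 = R$3,712.05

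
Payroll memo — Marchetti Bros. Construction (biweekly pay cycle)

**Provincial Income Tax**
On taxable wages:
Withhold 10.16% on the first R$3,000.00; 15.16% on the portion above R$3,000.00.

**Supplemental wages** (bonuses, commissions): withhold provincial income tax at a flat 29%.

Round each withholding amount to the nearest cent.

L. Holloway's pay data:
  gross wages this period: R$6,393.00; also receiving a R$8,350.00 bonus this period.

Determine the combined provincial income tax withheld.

R$3,240.68

Provincial Income Tax: taxable = R$6,393.00
  R$304.80 + 15.16% × (R$6,393.00 − R$3,000.00) = R$304.80 + 15.16% × R$3,393.00 = R$819.18
Supplemental (29% flat on bonus): 29% × R$8,350.00 = R$2,421.50
Total provincial income tax: R$819.18 + R$2,421.50 = R$3,240.68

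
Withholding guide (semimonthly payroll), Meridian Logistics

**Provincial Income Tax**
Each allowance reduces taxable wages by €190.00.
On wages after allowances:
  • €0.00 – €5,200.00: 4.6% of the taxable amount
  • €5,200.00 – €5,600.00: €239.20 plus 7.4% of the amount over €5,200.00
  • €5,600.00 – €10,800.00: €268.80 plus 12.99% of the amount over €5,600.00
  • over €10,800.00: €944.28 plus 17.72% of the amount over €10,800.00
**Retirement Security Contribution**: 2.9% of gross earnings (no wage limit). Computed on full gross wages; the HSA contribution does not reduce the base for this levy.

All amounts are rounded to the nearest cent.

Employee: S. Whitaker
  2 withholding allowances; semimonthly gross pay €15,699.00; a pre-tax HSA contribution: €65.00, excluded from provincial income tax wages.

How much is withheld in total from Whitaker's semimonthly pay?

Provincial Income Tax: taxable = €15,699.00 − €65.00 − 2×€190.00 = €15,254.00
  €944.28 + 17.72% × (€15,254.00 − €10,800.00) = €944.28 + 17.72% × €4,454.00 = €1,733.53
Retirement Security Contribution: 2.9% × €15,699.00 = €455.27
Total: €1,733.53 + €455.27 = €2,188.80

€2,188.80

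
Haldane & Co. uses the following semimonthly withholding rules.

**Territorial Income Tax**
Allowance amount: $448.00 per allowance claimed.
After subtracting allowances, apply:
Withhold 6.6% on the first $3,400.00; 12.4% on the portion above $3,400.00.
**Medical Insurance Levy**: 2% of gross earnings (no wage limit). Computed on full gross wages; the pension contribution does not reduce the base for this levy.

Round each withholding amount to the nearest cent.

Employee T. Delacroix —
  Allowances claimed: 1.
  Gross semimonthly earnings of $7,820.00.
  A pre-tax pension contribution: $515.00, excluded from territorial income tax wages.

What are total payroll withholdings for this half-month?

Territorial Income Tax: taxable = $7,820.00 − $515.00 − 1×$448.00 = $6,857.00
  $224.40 + 12.4% × ($6,857.00 − $3,400.00) = $224.40 + 12.4% × $3,457.00 = $653.07
Medical Insurance Levy: 2% × $7,820.00 = $156.40
Total: $653.07 + $156.40 = $809.47

$809.47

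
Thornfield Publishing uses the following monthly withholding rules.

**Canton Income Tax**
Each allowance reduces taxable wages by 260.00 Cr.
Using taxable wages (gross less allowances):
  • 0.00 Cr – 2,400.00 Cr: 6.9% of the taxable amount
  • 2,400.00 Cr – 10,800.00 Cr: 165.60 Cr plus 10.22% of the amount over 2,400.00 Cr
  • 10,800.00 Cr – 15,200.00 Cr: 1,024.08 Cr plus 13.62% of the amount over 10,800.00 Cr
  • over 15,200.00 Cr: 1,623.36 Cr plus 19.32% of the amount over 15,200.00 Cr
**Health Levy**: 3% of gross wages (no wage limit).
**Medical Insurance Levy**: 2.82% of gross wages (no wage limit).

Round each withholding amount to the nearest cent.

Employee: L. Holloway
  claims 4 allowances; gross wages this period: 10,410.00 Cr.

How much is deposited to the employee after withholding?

8,926.21 Cr

Canton Income Tax: taxable = 10,410.00 Cr − 4×260.00 Cr = 9,370.00 Cr
  165.60 Cr + 10.22% × (9,370.00 Cr − 2,400.00 Cr) = 165.60 Cr + 10.22% × 6,970.00 Cr = 877.93 Cr
Health Levy: 3% × 10,410.00 Cr = 312.30 Cr
Medical Insurance Levy: 2.82% × 10,410.00 Cr = 293.56 Cr
Total withheld: 877.93 Cr + 312.30 Cr + 293.56 Cr = 1,483.79 Cr
Net pay: 10,410.00 Cr − 1,483.79 Cr = 8,926.21 Cr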